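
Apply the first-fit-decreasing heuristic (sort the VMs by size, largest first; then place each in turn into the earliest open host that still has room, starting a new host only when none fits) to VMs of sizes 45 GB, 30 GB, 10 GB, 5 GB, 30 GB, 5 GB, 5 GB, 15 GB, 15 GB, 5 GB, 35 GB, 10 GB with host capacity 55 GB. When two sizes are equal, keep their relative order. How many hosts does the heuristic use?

Sorted descending: 45, 35, 30, 30, 15, 15, 10, 10, 5, 5, 5, 5.
  45 → host 1 (new)  [load 45/55]
  35 → host 2 (new)  [load 35/55]
  30 → host 3 (new)  [load 30/55]
  30 → host 4 (new)  [load 30/55]
  15 → host 2  [load 50/55]
  15 → host 3  [load 45/55]
  10 → host 1  [load 55/55]
  10 → host 3  [load 55/55]
  5 → host 2  [load 55/55]
  5 → host 4  [load 35/55]
  5 → host 4  [load 40/55]
  5 → host 4  [load 45/55]
4 hosts opened.

4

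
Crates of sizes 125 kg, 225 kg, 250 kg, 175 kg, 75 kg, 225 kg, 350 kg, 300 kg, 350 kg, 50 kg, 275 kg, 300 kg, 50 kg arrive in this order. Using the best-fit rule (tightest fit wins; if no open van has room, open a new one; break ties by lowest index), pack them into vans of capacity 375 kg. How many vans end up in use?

9

  125 → van 1 (new)  [load 125/375]
  225 → van 1  [load 350/375]
  250 → van 2 (new)  [load 250/375]
  175 → van 3 (new)  [load 175/375]
  75 → van 2  [load 325/375]
  225 → van 4 (new)  [load 225/375]
  350 → van 5 (new)  [load 350/375]
  300 → van 6 (new)  [load 300/375]
  350 → van 7 (new)  [load 350/375]
  50 → van 2  [load 375/375]
  275 → van 8 (new)  [load 275/375]
  300 → van 9 (new)  [load 300/375]
  50 → van 6  [load 350/375]
9 vans opened.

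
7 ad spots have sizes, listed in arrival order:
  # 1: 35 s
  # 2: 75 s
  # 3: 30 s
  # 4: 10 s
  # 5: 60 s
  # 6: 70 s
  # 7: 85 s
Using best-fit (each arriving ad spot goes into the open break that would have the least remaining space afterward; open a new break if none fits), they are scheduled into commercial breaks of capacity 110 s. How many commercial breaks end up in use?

4

  35 → break 1 (new)  [load 35/110]
  75 → break 1  [load 110/110]
  30 → break 2 (new)  [load 30/110]
  10 → break 2  [load 40/110]
  60 → break 2  [load 100/110]
  70 → break 3 (new)  [load 70/110]
  85 → break 4 (new)  [load 85/110]
4 commercial breaks opened.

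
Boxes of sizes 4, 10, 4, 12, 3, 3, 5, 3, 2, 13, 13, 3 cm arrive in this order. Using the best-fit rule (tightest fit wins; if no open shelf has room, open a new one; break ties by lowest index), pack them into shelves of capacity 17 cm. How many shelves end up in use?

5

  4 → shelf 1 (new)  [load 4/17]
  10 → shelf 1  [load 14/17]
  4 → shelf 2 (new)  [load 4/17]
  12 → shelf 2  [load 16/17]
  3 → shelf 1  [load 17/17]
  3 → shelf 3 (new)  [load 3/17]
  5 → shelf 3  [load 8/17]
  3 → shelf 3  [load 11/17]
  2 → shelf 3  [load 13/17]
  13 → shelf 4 (new)  [load 13/17]
  13 → shelf 5 (new)  [load 13/17]
  3 → shelf 3  [load 16/17]
5 shelves opened.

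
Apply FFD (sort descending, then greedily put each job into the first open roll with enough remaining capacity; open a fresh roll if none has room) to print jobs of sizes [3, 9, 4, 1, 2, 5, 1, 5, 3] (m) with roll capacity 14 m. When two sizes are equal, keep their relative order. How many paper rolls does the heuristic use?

Sorted descending: 9, 5, 5, 4, 3, 3, 2, 1, 1.
  9 → roll 1 (new)  [load 9/14]
  5 → roll 1  [load 14/14]
  5 → roll 2 (new)  [load 5/14]
  4 → roll 2  [load 9/14]
  3 → roll 2  [load 12/14]
  3 → roll 3 (new)  [load 3/14]
  2 → roll 2  [load 14/14]
  1 → roll 3  [load 4/14]
  1 → roll 3  [load 5/14]
3 paper rolls opened.

3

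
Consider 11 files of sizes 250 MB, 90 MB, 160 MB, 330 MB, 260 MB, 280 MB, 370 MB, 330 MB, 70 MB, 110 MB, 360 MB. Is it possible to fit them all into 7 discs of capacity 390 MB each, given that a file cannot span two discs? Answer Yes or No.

No

Total = 2610 MB; ⌈2610/390⌉ = 7.
The bound of 7 does not rule out 7, but exhaustive search shows no assignment into 7 discs of capacity 390 MB exists — the minimum is 8.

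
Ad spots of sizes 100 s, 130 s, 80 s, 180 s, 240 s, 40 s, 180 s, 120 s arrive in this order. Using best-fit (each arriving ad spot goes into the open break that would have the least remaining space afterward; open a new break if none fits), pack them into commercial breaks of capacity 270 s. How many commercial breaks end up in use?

5

  100 → break 1 (new)  [load 100/270]
  130 → break 1  [load 230/270]
  80 → break 2 (new)  [load 80/270]
  180 → break 2  [load 260/270]
  240 → break 3 (new)  [load 240/270]
  40 → break 1  [load 270/270]
  180 → break 4 (new)  [load 180/270]
  120 → break 5 (new)  [load 120/270]
5 commercial breaks opened.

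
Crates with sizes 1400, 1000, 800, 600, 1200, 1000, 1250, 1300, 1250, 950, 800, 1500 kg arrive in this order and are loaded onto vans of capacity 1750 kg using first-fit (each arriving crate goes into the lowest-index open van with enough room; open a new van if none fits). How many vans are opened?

10

  1400 → van 1 (new)  [load 1400/1750]
  1000 → van 2 (new)  [load 1000/1750]
  800 → van 3 (new)  [load 800/1750]
  600 → van 2  [load 1600/1750]
  1200 → van 4 (new)  [load 1200/1750]
  1000 → van 5 (new)  [load 1000/1750]
  1250 → van 6 (new)  [load 1250/1750]
  1300 → van 7 (new)  [load 1300/1750]
  1250 → van 8 (new)  [load 1250/1750]
  950 → van 3  [load 1750/1750]
  800 → van 9 (new)  [load 800/1750]
  1500 → van 10 (new)  [load 1500/1750]
10 vans opened.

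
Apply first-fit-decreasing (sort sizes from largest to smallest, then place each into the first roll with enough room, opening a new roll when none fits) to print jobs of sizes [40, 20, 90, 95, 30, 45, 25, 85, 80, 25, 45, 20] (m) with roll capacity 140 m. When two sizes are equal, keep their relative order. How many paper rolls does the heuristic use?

Sorted descending: 95, 90, 85, 80, 45, 45, 40, 30, 25, 25, 20, 20.
  95 → roll 1 (new)  [load 95/140]
  90 → roll 2 (new)  [load 90/140]
  85 → roll 3 (new)  [load 85/140]
  80 → roll 4 (new)  [load 80/140]
  45 → roll 1  [load 140/140]
  45 → roll 2  [load 135/140]
  40 → roll 3  [load 125/140]
  30 → roll 4  [load 110/140]
  25 → roll 4  [load 135/140]
  25 → roll 5 (new)  [load 25/140]
  20 → roll 5  [load 45/140]
  20 → roll 5  [load 65/140]
5 paper rolls opened.

5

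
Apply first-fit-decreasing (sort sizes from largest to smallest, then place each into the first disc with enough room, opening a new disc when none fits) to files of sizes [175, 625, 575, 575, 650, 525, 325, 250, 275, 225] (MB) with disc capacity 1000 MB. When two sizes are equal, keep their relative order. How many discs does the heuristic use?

Sorted descending: 650, 625, 575, 575, 525, 325, 275, 250, 225, 175.
  650 → disc 1 (new)  [load 650/1000]
  625 → disc 2 (new)  [load 625/1000]
  575 → disc 3 (new)  [load 575/1000]
  575 → disc 4 (new)  [load 575/1000]
  525 → disc 5 (new)  [load 525/1000]
  325 → disc 1  [load 975/1000]
  275 → disc 2  [load 900/1000]
  250 → disc 3  [load 825/1000]
  225 → disc 4  [load 800/1000]
  175 → disc 3  [load 1000/1000]
5 discs opened.

5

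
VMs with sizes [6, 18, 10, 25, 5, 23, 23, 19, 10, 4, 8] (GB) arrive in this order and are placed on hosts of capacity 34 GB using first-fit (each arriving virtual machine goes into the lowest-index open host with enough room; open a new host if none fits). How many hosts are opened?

5

  6 → host 1 (new)  [load 6/34]
  18 → host 1  [load 24/34]
  10 → host 1  [load 34/34]
  25 → host 2 (new)  [load 25/34]
  5 → host 2  [load 30/34]
  23 → host 3 (new)  [load 23/34]
  23 → host 4 (new)  [load 23/34]
  19 → host 5 (new)  [load 19/34]
  10 → host 3  [load 33/34]
  4 → host 2  [load 34/34]
  8 → host 4  [load 31/34]
5 hosts opened.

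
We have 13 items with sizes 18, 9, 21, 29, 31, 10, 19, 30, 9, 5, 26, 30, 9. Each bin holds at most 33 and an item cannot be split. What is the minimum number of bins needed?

9

Total = 31 + 30 + 30 + 29 + 26 + 21 + 19 + 18 + 10 + 9 + 9 + 9 + 5 = 246.
Lower bound: ⌈246/33⌉ = 8 bins.
A packing using 9 bins:
  bin 1: 31 = 31
  bin 2: 30 = 30
  bin 3: 30 = 30
  bin 4: 29 = 29
  bin 5: 26 + 5 = 31
  bin 6: 21 + 10 = 31
  bin 7: 19 + 9 = 28
  bin 8: 18 + 9 = 27
  bin 9: 9 = 9
No arrangement into 8 bins stays within capacity, so 9 is optimal.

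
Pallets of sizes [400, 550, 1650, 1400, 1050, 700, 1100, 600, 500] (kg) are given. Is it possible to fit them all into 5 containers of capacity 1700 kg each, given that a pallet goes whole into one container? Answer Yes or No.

A valid assignment using 5 containers:
  container 1: 1650 = 1650
  container 2: 1400 = 1400
  container 3: 1100 + 600 = 1700
  container 4: 1050 + 550 = 1600
  container 5: 700 + 500 + 400 = 1600
Every load is within 1700 kg, so 5 containers suffice.

Yes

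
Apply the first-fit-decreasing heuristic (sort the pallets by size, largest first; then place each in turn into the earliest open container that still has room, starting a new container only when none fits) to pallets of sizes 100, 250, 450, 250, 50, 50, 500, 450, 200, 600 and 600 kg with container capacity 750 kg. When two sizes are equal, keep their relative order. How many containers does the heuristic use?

5

Sorted descending: 600, 600, 500, 450, 450, 250, 250, 200, 100, 50, 50.
  600 → container 1 (new)  [load 600/750]
  600 → container 2 (new)  [load 600/750]
  500 → container 3 (new)  [load 500/750]
  450 → container 4 (new)  [load 450/750]
  450 → container 5 (new)  [load 450/750]
  250 → container 3  [load 750/750]
  250 → container 4  [load 700/750]
  200 → container 5  [load 650/750]
  100 → container 1  [load 700/750]
  50 → container 1  [load 750/750]
  50 → container 2  [load 650/750]
5 containers opened.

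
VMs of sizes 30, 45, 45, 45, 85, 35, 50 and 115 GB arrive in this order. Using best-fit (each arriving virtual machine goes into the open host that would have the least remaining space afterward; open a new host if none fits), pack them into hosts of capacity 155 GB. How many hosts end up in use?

4

  30 → host 1 (new)  [load 30/155]
  45 → host 1  [load 75/155]
  45 → host 1  [load 120/155]
  45 → host 2 (new)  [load 45/155]
  85 → host 2  [load 130/155]
  35 → host 1  [load 155/155]
  50 → host 3 (new)  [load 50/155]
  115 → host 4 (new)  [load 115/155]
4 hosts opened.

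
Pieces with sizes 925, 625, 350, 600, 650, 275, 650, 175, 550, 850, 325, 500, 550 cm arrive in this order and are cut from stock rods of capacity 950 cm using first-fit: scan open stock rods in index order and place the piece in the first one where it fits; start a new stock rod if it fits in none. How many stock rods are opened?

9

  925 → stock rod 1 (new)  [load 925/950]
  625 → stock rod 2 (new)  [load 625/950]
  350 → stock rod 3 (new)  [load 350/950]
  600 → stock rod 3  [load 950/950]
  650 → stock rod 4 (new)  [load 650/950]
  275 → stock rod 2  [load 900/950]
  650 → stock rod 5 (new)  [load 650/950]
  175 → stock rod 4  [load 825/950]
  550 → stock rod 6 (new)  [load 550/950]
  850 → stock rod 7 (new)  [load 850/950]
  325 → stock rod 6  [load 875/950]
  500 → stock rod 8 (new)  [load 500/950]
  550 → stock rod 9 (new)  [load 550/950]
9 stock rods opened.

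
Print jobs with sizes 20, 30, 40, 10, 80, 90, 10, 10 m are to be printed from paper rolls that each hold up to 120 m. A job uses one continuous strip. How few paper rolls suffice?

Total = 90 + 80 + 40 + 30 + 20 + 10 + 10 + 10 = 290 m.
Lower bound: ⌈290/120⌉ = 3 paper rolls.
A packing using 3 paper rolls:
  roll 1: 90 + 30 = 120
  roll 2: 80 + 40 = 120
  roll 3: 20 + 10 + 10 + 10 = 50
This matches the lower bound, so 3 is optimal.

3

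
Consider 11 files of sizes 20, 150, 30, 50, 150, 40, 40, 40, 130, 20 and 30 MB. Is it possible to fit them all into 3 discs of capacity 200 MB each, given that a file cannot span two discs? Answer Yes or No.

No

Total = 700 MB; ⌈700/200⌉ = 4.
At least 4 discs are required, but only 3 are allowed.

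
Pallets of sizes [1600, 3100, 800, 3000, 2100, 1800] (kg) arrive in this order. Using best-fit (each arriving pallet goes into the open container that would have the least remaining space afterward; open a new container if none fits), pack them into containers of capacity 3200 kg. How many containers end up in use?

  1600 → container 1 (new)  [load 1600/3200]
  3100 → container 2 (new)  [load 3100/3200]
  800 → container 1  [load 2400/3200]
  3000 → container 3 (new)  [load 3000/3200]
  2100 → container 4 (new)  [load 2100/3200]
  1800 → container 5 (new)  [load 1800/3200]
5 containers opened.

5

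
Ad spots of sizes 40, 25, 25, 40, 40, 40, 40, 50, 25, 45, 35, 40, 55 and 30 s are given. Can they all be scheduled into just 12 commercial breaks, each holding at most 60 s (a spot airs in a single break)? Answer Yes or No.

Yes

A valid assignment using 12 commercial breaks:
  break 1: 55 = 55
  break 2: 50 = 50
  break 3: 45 = 45
  break 4: 40 = 40
  break 5: 40 = 40
  break 6: 40 = 40
  break 7: 40 = 40
  break 8: 40 = 40
  break 9: 40 = 40
  break 10: 35 + 25 = 60
  break 11: 30 + 25 = 55
  break 12: 25 = 25
Every load is within 60 s, so 12 commercial breaks suffice.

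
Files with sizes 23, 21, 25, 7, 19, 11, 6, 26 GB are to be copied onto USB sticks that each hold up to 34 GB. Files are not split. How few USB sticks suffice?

Total = 26 + 25 + 23 + 21 + 19 + 11 + 7 + 6 = 138 GB.
Lower bound: ⌈138/34⌉ = 5 USB sticks.
A packing using 5 USB sticks:
  USB stick 1: 26 + 7 = 33
  USB stick 2: 25 + 6 = 31
  USB stick 3: 23 + 11 = 34
  USB stick 4: 21 = 21
  USB stick 5: 19 = 19
This matches the lower bound, so 5 is optimal.

5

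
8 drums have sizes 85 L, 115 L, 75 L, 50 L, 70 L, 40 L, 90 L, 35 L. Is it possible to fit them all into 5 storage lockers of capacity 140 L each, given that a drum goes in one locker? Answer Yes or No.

A valid assignment using 5 storage lockers:
  locker 1: 115 = 115
  locker 2: 90 + 50 = 140
  locker 3: 85 + 40 = 125
  locker 4: 75 + 35 = 110
  locker 5: 70 = 70
Every load is within 140 L, so 5 storage lockers suffice.

Yes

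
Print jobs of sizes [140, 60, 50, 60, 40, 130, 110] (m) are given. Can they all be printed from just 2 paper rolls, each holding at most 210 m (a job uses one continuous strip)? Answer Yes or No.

Total = 590 m; ⌈590/210⌉ = 3.
At least 3 paper rolls are required, but only 2 are allowed.

No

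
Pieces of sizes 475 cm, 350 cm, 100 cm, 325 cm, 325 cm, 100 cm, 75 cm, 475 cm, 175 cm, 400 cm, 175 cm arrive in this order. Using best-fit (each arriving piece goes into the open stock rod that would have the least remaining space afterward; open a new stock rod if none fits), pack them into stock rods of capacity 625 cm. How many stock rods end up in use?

  475 → stock rod 1 (new)  [load 475/625]
  350 → stock rod 2 (new)  [load 350/625]
  100 → stock rod 1  [load 575/625]
  325 → stock rod 3 (new)  [load 325/625]
  325 → stock rod 4 (new)  [load 325/625]
  100 → stock rod 2  [load 450/625]
  75 → stock rod 2  [load 525/625]
  475 → stock rod 5 (new)  [load 475/625]
  175 → stock rod 3  [load 500/625]
  400 → stock rod 6 (new)  [load 400/625]
  175 → stock rod 6  [load 575/625]
6 stock rods opened.

6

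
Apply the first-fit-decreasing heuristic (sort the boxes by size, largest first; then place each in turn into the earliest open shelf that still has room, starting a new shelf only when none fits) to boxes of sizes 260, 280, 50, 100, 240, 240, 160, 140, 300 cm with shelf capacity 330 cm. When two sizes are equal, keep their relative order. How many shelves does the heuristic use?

7

Sorted descending: 300, 280, 260, 240, 240, 160, 140, 100, 50.
  300 → shelf 1 (new)  [load 300/330]
  280 → shelf 2 (new)  [load 280/330]
  260 → shelf 3 (new)  [load 260/330]
  240 → shelf 4 (new)  [load 240/330]
  240 → shelf 5 (new)  [load 240/330]
  160 → shelf 6 (new)  [load 160/330]
  140 → shelf 6  [load 300/330]
  100 → shelf 7 (new)  [load 100/330]
  50 → shelf 2  [load 330/330]
7 shelves opened.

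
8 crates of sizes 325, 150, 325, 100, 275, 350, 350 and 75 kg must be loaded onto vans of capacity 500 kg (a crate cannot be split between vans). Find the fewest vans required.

5

Total = 350 + 350 + 325 + 325 + 275 + 150 + 100 + 75 = 1950 kg.
Lower bound: ⌈1950/500⌉ = 4 vans.
Also, 5 crates each exceed 250 kg, and no two of those can share a van, so at least 5 vans are needed.
A packing using 5 vans:
  van 1: 350 + 150 = 500
  van 2: 350 + 100 = 450
  van 3: 325 + 75 = 400
  van 4: 325 = 325
  van 5: 275 = 275
This matches the lower bound, so 5 is optimal.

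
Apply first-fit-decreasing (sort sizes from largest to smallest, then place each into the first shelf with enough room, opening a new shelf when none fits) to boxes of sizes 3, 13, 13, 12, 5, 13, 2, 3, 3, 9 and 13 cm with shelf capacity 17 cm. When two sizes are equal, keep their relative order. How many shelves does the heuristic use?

6

Sorted descending: 13, 13, 13, 13, 12, 9, 5, 3, 3, 3, 2.
  13 → shelf 1 (new)  [load 13/17]
  13 → shelf 2 (new)  [load 13/17]
  13 → shelf 3 (new)  [load 13/17]
  13 → shelf 4 (new)  [load 13/17]
  12 → shelf 5 (new)  [load 12/17]
  9 → shelf 6 (new)  [load 9/17]
  5 → shelf 5  [load 17/17]
  3 → shelf 1  [load 16/17]
  3 → shelf 2  [load 16/17]
  3 → shelf 3  [load 16/17]
  2 → shelf 4  [load 15/17]
6 shelves opened.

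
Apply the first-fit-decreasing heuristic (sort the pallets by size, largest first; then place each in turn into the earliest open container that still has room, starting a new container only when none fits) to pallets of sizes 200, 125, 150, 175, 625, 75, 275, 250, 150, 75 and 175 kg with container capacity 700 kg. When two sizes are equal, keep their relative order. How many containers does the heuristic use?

Sorted descending: 625, 275, 250, 200, 175, 175, 150, 150, 125, 75, 75.
  625 → container 1 (new)  [load 625/700]
  275 → container 2 (new)  [load 275/700]
  250 → container 2  [load 525/700]
  200 → container 3 (new)  [load 200/700]
  175 → container 2  [load 700/700]
  175 → container 3  [load 375/700]
  150 → container 3  [load 525/700]
  150 → container 3  [load 675/700]
  125 → container 4 (new)  [load 125/700]
  75 → container 1  [load 700/700]
  75 → container 4  [load 200/700]
4 containers opened.

4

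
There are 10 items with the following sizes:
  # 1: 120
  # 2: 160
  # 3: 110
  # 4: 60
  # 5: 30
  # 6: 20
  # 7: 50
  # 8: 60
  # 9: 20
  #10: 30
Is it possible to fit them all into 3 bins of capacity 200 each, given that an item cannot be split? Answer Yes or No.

Total = 660; ⌈660/200⌉ = 4.
At least 4 bins are required, but only 3 are allowed.

No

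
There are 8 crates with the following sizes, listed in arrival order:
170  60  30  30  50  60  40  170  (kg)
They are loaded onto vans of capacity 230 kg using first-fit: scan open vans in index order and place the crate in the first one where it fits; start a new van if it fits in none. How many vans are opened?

  170 → van 1 (new)  [load 170/230]
  60 → van 1  [load 230/230]
  30 → van 2 (new)  [load 30/230]
  30 → van 2  [load 60/230]
  50 → van 2  [load 110/230]
  60 → van 2  [load 170/230]
  40 → van 2  [load 210/230]
  170 → van 3 (new)  [load 170/230]
3 vans opened.

3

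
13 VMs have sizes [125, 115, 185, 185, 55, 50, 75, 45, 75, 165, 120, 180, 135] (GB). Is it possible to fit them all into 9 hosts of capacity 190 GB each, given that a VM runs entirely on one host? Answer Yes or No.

Yes

A valid assignment using 9 hosts:
  host 1: 185 = 185
  host 2: 185 = 185
  host 3: 180 = 180
  host 4: 165 = 165
  host 5: 135 + 55 = 190
  host 6: 125 + 50 = 175
  host 7: 120 + 45 = 165
  host 8: 115 + 75 = 190
  host 9: 75 = 75
Every load is within 190 GB, so 9 hosts suffice.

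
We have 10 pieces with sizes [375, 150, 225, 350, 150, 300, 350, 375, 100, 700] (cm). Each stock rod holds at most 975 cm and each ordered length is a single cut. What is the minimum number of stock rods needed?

4

Total = 700 + 375 + 375 + 350 + 350 + 300 + 225 + 150 + 150 + 100 = 3075 cm.
Lower bound: ⌈3075/975⌉ = 4 stock rods.
A packing using 4 stock rods:
  stock rod 1: 700 + 225 = 925
  stock rod 2: 375 + 375 + 150 = 900
  stock rod 3: 350 + 350 + 150 + 100 = 950
  stock rod 4: 300 = 300
This matches the lower bound, so 4 is optimal.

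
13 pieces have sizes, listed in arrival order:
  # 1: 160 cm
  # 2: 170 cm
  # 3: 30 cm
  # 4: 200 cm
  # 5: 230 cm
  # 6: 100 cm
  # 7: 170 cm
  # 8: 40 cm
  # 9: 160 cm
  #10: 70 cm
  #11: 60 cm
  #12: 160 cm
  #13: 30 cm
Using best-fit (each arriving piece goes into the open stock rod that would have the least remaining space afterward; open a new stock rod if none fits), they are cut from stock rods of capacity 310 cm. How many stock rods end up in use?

7

  160 → stock rod 1 (new)  [load 160/310]
  170 → stock rod 2 (new)  [load 170/310]
  30 → stock rod 2  [load 200/310]
  200 → stock rod 3 (new)  [load 200/310]
  230 → stock rod 4 (new)  [load 230/310]
  100 → stock rod 2  [load 300/310]
  170 → stock rod 5 (new)  [load 170/310]
  40 → stock rod 4  [load 270/310]
  160 → stock rod 6 (new)  [load 160/310]
  70 → stock rod 3  [load 270/310]
  60 → stock rod 5  [load 230/310]
  160 → stock rod 7 (new)  [load 160/310]
  30 → stock rod 3  [load 300/310]
7 stock rods opened.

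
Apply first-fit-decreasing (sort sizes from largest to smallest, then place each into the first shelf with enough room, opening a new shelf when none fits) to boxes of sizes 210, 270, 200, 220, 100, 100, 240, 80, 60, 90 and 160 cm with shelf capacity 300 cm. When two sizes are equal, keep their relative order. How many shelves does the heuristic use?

6

Sorted descending: 270, 240, 220, 210, 200, 160, 100, 100, 90, 80, 60.
  270 → shelf 1 (new)  [load 270/300]
  240 → shelf 2 (new)  [load 240/300]
  220 → shelf 3 (new)  [load 220/300]
  210 → shelf 4 (new)  [load 210/300]
  200 → shelf 5 (new)  [load 200/300]
  160 → shelf 6 (new)  [load 160/300]
  100 → shelf 5  [load 300/300]
  100 → shelf 6  [load 260/300]
  90 → shelf 4  [load 300/300]
  80 → shelf 3  [load 300/300]
  60 → shelf 2  [load 300/300]
6 shelves opened.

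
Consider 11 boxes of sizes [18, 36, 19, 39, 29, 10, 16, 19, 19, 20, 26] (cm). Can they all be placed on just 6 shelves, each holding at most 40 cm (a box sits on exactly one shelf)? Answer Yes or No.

Total = 251 cm; ⌈251/40⌉ = 7.
At least 7 shelves are required, but only 6 are allowed.

No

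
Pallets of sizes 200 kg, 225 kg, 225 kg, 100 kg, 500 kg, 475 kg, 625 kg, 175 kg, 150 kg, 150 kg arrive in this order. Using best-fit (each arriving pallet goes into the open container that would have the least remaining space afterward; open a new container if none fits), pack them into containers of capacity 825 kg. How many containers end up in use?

  200 → container 1 (new)  [load 200/825]
  225 → container 1  [load 425/825]
  225 → container 1  [load 650/825]
  100 → container 1  [load 750/825]
  500 → container 2 (new)  [load 500/825]
  475 → container 3 (new)  [load 475/825]
  625 → container 4 (new)  [load 625/825]
  175 → container 4  [load 800/825]
  150 → container 2  [load 650/825]
  150 → container 2  [load 800/825]
4 containers opened.

4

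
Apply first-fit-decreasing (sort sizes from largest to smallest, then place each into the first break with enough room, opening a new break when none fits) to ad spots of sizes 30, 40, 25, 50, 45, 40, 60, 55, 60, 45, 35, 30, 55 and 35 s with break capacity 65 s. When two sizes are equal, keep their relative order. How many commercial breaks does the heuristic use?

Sorted descending: 60, 60, 55, 55, 50, 45, 45, 40, 40, 35, 35, 30, 30, 25.
  60 → break 1 (new)  [load 60/65]
  60 → break 2 (new)  [load 60/65]
  55 → break 3 (new)  [load 55/65]
  55 → break 4 (new)  [load 55/65]
  50 → break 5 (new)  [load 50/65]
  45 → break 6 (new)  [load 45/65]
  45 → break 7 (new)  [load 45/65]
  40 → break 8 (new)  [load 40/65]
  40 → break 9 (new)  [load 40/65]
  35 → break 10 (new)  [load 35/65]
  35 → break 11 (new)  [load 35/65]
  30 → break 10  [load 65/65]
  30 → break 11  [load 65/65]
  25 → break 8  [load 65/65]
11 commercial breaks opened.

11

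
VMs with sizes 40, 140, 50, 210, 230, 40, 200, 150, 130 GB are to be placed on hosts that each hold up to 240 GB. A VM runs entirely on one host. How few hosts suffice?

Total = 230 + 210 + 200 + 150 + 140 + 130 + 50 + 40 + 40 = 1190 GB.
Lower bound: ⌈1190/240⌉ = 5 hosts.
Also, 6 VMs each exceed 120 GB, and no two of those can share a host, so at least 6 hosts are needed.
A packing using 6 hosts:
  host 1: 230 = 230
  host 2: 210 = 210
  host 3: 200 + 40 = 240
  host 4: 150 + 50 + 40 = 240
  host 5: 140 = 140
  host 6: 130 = 130
This matches the lower bound, so 6 is optimal.

6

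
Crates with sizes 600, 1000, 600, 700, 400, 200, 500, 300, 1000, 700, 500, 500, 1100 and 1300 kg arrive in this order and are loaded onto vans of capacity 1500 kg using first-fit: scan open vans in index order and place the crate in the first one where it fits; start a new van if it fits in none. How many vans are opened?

  600 → van 1 (new)  [load 600/1500]
  1000 → van 2 (new)  [load 1000/1500]
  600 → van 1  [load 1200/1500]
  700 → van 3 (new)  [load 700/1500]
  400 → van 2  [load 1400/1500]
  200 → van 1  [load 1400/1500]
  500 → van 3  [load 1200/1500]
  300 → van 3  [load 1500/1500]
  1000 → van 4 (new)  [load 1000/1500]
  700 → van 5 (new)  [load 700/1500]
  500 → van 4  [load 1500/1500]
  500 → van 5  [load 1200/1500]
  1100 → van 6 (new)  [load 1100/1500]
  1300 → van 7 (new)  [load 1300/1500]
7 vans opened.

7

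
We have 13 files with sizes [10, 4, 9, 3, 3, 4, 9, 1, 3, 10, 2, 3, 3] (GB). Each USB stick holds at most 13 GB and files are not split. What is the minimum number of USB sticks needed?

Total = 10 + 10 + 9 + 9 + 4 + 4 + 3 + 3 + 3 + 3 + 3 + 2 + 1 = 64 GB.
Lower bound: ⌈64/13⌉ = 5 USB sticks.
A packing using 5 USB sticks:
  USB stick 1: 10 + 3 = 13
  USB stick 2: 10 + 3 = 13
  USB stick 3: 9 + 4 = 13
  USB stick 4: 9 + 4 = 13
  USB stick 5: 3 + 3 + 3 + 2 + 1 = 12
This matches the lower bound, so 5 is optimal.

5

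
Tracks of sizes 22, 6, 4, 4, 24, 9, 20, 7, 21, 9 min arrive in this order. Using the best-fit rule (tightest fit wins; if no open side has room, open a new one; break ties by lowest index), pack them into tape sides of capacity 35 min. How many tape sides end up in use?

4

  22 → side 1 (new)  [load 22/35]
  6 → side 1  [load 28/35]
  4 → side 1  [load 32/35]
  4 → side 2 (new)  [load 4/35]
  24 → side 2  [load 28/35]
  9 → side 3 (new)  [load 9/35]
  20 → side 3  [load 29/35]
  7 → side 2  [load 35/35]
  21 → side 4 (new)  [load 21/35]
  9 → side 4  [load 30/35]
4 tape sides opened.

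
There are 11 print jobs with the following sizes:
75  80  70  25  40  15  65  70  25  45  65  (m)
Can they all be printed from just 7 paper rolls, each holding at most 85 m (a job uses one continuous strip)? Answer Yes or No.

No

Total = 575 m; ⌈575/85⌉ = 7.
The bound of 7 does not rule out 7, but exhaustive search shows no assignment into 7 paper rolls of capacity 85 m exists — the minimum is 8.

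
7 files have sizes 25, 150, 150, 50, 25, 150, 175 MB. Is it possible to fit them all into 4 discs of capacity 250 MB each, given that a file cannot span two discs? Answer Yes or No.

Yes

A valid assignment using 4 discs:
  disc 1: 175 + 50 + 25 = 250
  disc 2: 150 + 25 = 175
  disc 3: 150 = 150
  disc 4: 150 = 150
Every load is within 250 MB, so 4 discs suffice.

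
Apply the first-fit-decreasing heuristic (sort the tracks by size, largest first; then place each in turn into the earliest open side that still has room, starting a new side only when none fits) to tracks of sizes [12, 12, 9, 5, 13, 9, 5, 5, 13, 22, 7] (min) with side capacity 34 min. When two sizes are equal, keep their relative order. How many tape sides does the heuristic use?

Sorted descending: 22, 13, 13, 12, 12, 9, 9, 7, 5, 5, 5.
  22 → side 1 (new)  [load 22/34]
  13 → side 2 (new)  [load 13/34]
  13 → side 2  [load 26/34]
  12 → side 1  [load 34/34]
  12 → side 3 (new)  [load 12/34]
  9 → side 3  [load 21/34]
  9 → side 3  [load 30/34]
  7 → side 2  [load 33/34]
  5 → side 4 (new)  [load 5/34]
  5 → side 4  [load 10/34]
  5 → side 4  [load 15/34]
4 tape sides opened.

4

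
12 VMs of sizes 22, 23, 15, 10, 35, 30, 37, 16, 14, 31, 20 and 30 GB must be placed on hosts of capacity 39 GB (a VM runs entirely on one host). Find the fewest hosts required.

9

Total = 37 + 35 + 31 + 30 + 30 + 23 + 22 + 20 + 16 + 15 + 14 + 10 = 283 GB.
Lower bound: ⌈283/39⌉ = 8 hosts.
A packing using 9 hosts:
  host 1: 37 = 37
  host 2: 35 = 35
  host 3: 31 = 31
  host 4: 30 = 30
  host 5: 30 = 30
  host 6: 23 + 16 = 39
  host 7: 22 + 15 = 37
  host 8: 20 + 14 = 34
  host 9: 10 = 10
No arrangement into 8 hosts stays within capacity, so 9 is optimal.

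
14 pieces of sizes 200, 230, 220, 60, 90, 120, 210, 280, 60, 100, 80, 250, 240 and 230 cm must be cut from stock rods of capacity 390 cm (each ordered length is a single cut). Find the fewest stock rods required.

Total = 280 + 250 + 240 + 230 + 230 + 220 + 210 + 200 + 120 + 100 + 90 + 80 + 60 + 60 = 2370 cm.
Lower bound: ⌈2370/390⌉ = 7 stock rods.
Also, 8 pieces each exceed 195 cm, and no two of those can share a stock rod, so at least 8 stock rods are needed.
A packing using 8 stock rods:
  stock rod 1: 280 + 100 = 380
  stock rod 2: 250 + 120 = 370
  stock rod 3: 240 + 90 + 60 = 390
  stock rod 4: 230 + 80 + 60 = 370
  stock rod 5: 230 = 230
  stock rod 6: 220 = 220
  stock rod 7: 210 = 210
  stock rod 8: 200 = 200
This matches the lower bound, so 8 is optimal.

8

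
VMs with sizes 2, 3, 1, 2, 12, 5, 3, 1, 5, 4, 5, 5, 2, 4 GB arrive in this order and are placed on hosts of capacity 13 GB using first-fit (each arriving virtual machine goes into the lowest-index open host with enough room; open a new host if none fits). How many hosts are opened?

  2 → host 1 (new)  [load 2/13]
  3 → host 1  [load 5/13]
  1 → host 1  [load 6/13]
  2 → host 1  [load 8/13]
  12 → host 2 (new)  [load 12/13]
  5 → host 1  [load 13/13]
  3 → host 3 (new)  [load 3/13]
  1 → host 2  [load 13/13]
  5 → host 3  [load 8/13]
  4 → host 3  [load 12/13]
  5 → host 4 (new)  [load 5/13]
  5 → host 4  [load 10/13]
  2 → host 4  [load 12/13]
  4 → host 5 (new)  [load 4/13]
5 hosts opened.

5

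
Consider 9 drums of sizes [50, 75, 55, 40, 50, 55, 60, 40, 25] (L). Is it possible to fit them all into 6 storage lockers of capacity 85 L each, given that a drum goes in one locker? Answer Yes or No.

No

Total = 450 L; ⌈450/85⌉ = 6.
The bound of 6 does not rule out 6, but exhaustive search shows no assignment into 6 storage lockers of capacity 85 L exists — the minimum is 7.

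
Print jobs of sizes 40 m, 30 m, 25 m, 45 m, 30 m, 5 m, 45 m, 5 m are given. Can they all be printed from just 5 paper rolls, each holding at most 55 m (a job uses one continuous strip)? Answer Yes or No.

A valid assignment using 5 paper rolls:
  roll 1: 45 + 5 + 5 = 55
  roll 2: 45 = 45
  roll 3: 40 = 40
  roll 4: 30 + 25 = 55
  roll 5: 30 = 30
Every load is within 55 m, so 5 paper rolls suffice.

Yes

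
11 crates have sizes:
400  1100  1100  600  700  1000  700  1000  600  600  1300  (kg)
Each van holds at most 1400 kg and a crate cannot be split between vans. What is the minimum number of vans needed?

8

Total = 1300 + 1100 + 1100 + 1000 + 1000 + 700 + 700 + 600 + 600 + 600 + 400 = 9100 kg.
Lower bound: ⌈9100/1400⌉ = 7 vans.
A packing using 8 vans:
  van 1: 1300 = 1300
  van 2: 1100 = 1100
  van 3: 1100 = 1100
  van 4: 1000 + 400 = 1400
  van 5: 1000 = 1000
  van 6: 700 + 700 = 1400
  van 7: 600 + 600 = 1200
  van 8: 600 = 600
No arrangement into 7 vans stays within capacity, so 8 is optimal.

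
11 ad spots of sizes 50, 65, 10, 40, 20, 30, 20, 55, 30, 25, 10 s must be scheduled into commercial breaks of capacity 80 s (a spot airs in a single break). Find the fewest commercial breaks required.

5

Total = 65 + 55 + 50 + 40 + 30 + 30 + 25 + 20 + 20 + 10 + 10 = 355 s.
Lower bound: ⌈355/80⌉ = 5 commercial breaks.
A packing using 5 commercial breaks:
  break 1: 65 + 10 = 75
  break 2: 55 + 25 = 80
  break 3: 50 + 30 = 80
  break 4: 40 + 30 + 10 = 80
  break 5: 20 + 20 = 40
This matches the lower bound, so 5 is optimal.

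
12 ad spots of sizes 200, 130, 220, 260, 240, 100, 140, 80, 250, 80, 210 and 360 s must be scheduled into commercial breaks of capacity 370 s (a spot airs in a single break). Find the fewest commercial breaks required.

7

Total = 360 + 260 + 250 + 240 + 220 + 210 + 200 + 140 + 130 + 100 + 80 + 80 = 2270 s.
Lower bound: ⌈2270/370⌉ = 7 commercial breaks.
A packing using 7 commercial breaks:
  break 1: 360 = 360
  break 2: 260 + 100 = 360
  break 3: 250 + 80 = 330
  break 4: 240 + 130 = 370
  break 5: 220 + 140 = 360
  break 6: 210 + 80 = 290
  break 7: 200 = 200
This matches the lower bound, so 7 is optimal.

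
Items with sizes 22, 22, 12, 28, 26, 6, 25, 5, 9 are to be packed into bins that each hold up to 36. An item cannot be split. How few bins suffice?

5

Total = 28 + 26 + 25 + 22 + 22 + 12 + 9 + 6 + 5 = 155.
Lower bound: ⌈155/36⌉ = 5 bins.
A packing using 5 bins:
  bin 1: 28 + 6 = 34
  bin 2: 26 + 9 = 35
  bin 3: 25 + 5 = 30
  bin 4: 22 + 12 = 34
  bin 5: 22 = 22
This matches the lower bound, so 5 is optimal.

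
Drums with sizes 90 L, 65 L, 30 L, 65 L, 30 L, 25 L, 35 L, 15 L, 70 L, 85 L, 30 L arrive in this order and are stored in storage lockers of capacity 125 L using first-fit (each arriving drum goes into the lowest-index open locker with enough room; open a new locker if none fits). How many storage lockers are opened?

5

  90 → locker 1 (new)  [load 90/125]
  65 → locker 2 (new)  [load 65/125]
  30 → locker 1  [load 120/125]
  65 → locker 3 (new)  [load 65/125]
  30 → locker 2  [load 95/125]
  25 → locker 2  [load 120/125]
  35 → locker 3  [load 100/125]
  15 → locker 3  [load 115/125]
  70 → locker 4 (new)  [load 70/125]
  85 → locker 5 (new)  [load 85/125]
  30 → locker 4  [load 100/125]
5 storage lockers opened.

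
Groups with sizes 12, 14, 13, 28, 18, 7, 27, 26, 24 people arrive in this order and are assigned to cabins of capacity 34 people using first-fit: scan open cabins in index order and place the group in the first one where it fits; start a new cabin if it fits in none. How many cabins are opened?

6

  12 → cabin 1 (new)  [load 12/34]
  14 → cabin 1  [load 26/34]
  13 → cabin 2 (new)  [load 13/34]
  28 → cabin 3 (new)  [load 28/34]
  18 → cabin 2  [load 31/34]
  7 → cabin 1  [load 33/34]
  27 → cabin 4 (new)  [load 27/34]
  26 → cabin 5 (new)  [load 26/34]
  24 → cabin 6 (new)  [load 24/34]
6 cabins opened.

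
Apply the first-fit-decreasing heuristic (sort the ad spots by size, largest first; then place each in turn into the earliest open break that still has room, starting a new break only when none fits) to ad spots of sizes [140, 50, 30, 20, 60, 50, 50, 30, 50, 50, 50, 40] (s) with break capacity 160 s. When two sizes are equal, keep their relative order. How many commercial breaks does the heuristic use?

Sorted descending: 140, 60, 50, 50, 50, 50, 50, 50, 40, 30, 30, 20.
  140 → break 1 (new)  [load 140/160]
  60 → break 2 (new)  [load 60/160]
  50 → break 2  [load 110/160]
  50 → break 2  [load 160/160]
  50 → break 3 (new)  [load 50/160]
  50 → break 3  [load 100/160]
  50 → break 3  [load 150/160]
  50 → break 4 (new)  [load 50/160]
  40 → break 4  [load 90/160]
  30 → break 4  [load 120/160]
  30 → break 4  [load 150/160]
  20 → break 1  [load 160/160]
4 commercial breaks opened.

4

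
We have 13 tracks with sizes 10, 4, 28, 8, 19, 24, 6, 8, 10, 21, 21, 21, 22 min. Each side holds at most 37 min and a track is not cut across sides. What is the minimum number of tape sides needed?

Total = 28 + 24 + 22 + 21 + 21 + 21 + 19 + 10 + 10 + 8 + 8 + 6 + 4 = 202 min.
Lower bound: ⌈202/37⌉ = 6 tape sides.
Also, 7 tracks each exceed 37/2 min, and no two of those can share a side, so at least 7 tape sides are needed.
A packing using 7 tape sides:
  side 1: 28 + 8 = 36
  side 2: 24 + 10 = 34
  side 3: 22 + 10 + 4 = 36
  side 4: 21 + 8 + 6 = 35
  side 5: 21 = 21
  side 6: 21 = 21
  side 7: 19 = 19
This matches the lower bound, so 7 is optimal.

7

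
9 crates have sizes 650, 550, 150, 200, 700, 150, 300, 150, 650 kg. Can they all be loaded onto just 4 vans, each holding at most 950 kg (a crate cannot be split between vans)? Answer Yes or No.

A valid assignment using 4 vans:
  van 1: 700 + 200 = 900
  van 2: 650 + 300 = 950
  van 3: 650 + 150 + 150 = 950
  van 4: 550 + 150 = 700
Every load is within 950 kg, so 4 vans suffice.

Yes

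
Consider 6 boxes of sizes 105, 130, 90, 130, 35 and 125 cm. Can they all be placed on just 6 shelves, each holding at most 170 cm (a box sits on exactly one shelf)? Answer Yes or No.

A valid assignment using 5 shelves:
  shelf 1: 130 + 35 = 165
  shelf 2: 130 = 130
  shelf 3: 125 = 125
  shelf 4: 105 = 105
  shelf 5: 90 = 90
That uses only 5 ≤ 6, so 6 shelves are enough.

Yes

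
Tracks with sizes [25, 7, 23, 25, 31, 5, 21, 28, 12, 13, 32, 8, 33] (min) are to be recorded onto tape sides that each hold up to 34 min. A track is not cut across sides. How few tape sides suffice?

9

Total = 33 + 32 + 31 + 28 + 25 + 25 + 23 + 21 + 13 + 12 + 8 + 7 + 5 = 263 min.
Lower bound: ⌈263/34⌉ = 8 tape sides.
A packing using 9 tape sides:
  side 1: 33 = 33
  side 2: 32 = 32
  side 3: 31 = 31
  side 4: 28 + 5 = 33
  side 5: 25 + 8 = 33
  side 6: 25 + 7 = 32
  side 7: 23 = 23
  side 8: 21 + 13 = 34
  side 9: 12 = 12
No arrangement into 8 tape sides stays within capacity, so 9 is optimal.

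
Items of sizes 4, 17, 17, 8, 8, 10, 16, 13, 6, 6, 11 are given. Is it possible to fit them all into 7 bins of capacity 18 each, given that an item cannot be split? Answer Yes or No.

A valid assignment using 7 bins:
  bin 1: 17 = 17
  bin 2: 17 = 17
  bin 3: 16 = 16
  bin 4: 13 + 4 = 17
  bin 5: 11 + 6 = 17
  bin 6: 10 + 8 = 18
  bin 7: 8 + 6 = 14
Every load is within 18, so 7 bins suffice.

Yes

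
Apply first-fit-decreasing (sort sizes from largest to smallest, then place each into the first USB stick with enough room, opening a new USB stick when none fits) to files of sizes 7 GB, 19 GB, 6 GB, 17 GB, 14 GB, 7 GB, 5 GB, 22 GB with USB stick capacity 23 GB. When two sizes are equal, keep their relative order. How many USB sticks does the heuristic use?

Sorted descending: 22, 19, 17, 14, 7, 7, 6, 5.
  22 → USB stick 1 (new)  [load 22/23]
  19 → USB stick 2 (new)  [load 19/23]
  17 → USB stick 3 (new)  [load 17/23]
  14 → USB stick 4 (new)  [load 14/23]
  7 → USB stick 4  [load 21/23]
  7 → USB stick 5 (new)  [load 7/23]
  6 → USB stick 3  [load 23/23]
  5 → USB stick 5  [load 12/23]
5 USB sticks opened.

5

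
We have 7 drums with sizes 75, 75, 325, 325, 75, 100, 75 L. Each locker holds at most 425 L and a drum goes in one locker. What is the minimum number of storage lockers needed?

3

Total = 325 + 325 + 100 + 75 + 75 + 75 + 75 = 1050 L.
Lower bound: ⌈1050/425⌉ = 3 storage lockers.
A packing using 3 storage lockers:
  locker 1: 325 + 100 = 425
  locker 2: 325 + 75 = 400
  locker 3: 75 + 75 + 75 = 225
This matches the lower bound, so 3 is optimal.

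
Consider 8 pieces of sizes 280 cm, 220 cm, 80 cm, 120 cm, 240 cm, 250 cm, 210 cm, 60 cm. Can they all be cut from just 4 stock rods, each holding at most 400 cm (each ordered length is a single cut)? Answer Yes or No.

No

Total = 1460 cm; ⌈1460/400⌉ = 4.
5 pieces each exceed half the capacity and cannot share a stock rod, forcing at least 5 stock rods.
At least 5 stock rods are required, but only 4 are allowed.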